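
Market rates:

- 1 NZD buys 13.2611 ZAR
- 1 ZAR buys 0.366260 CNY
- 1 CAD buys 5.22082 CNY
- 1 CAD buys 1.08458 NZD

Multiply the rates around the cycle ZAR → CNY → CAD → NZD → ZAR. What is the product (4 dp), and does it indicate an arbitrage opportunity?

1.0090 (arbitrage exists)

Around ZAR → CNY → CAD → NZD → ZAR: 1 × 0.366260 ÷ 5.22082 × 1.08458 × 13.2611 = 1.009002
Product > 1; profitable direction is ZAR → CNY → CAD → NZD → ZAR.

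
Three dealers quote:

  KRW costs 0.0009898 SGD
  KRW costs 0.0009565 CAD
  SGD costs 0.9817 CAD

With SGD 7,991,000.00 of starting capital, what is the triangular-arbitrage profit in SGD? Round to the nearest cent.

Profit: SGD 126,875.69

Profitable loop is SGD → CAD → KRW → SGD:
SGD 7,991,000.00 × 0.9817 = CAD 7,844,764.70
CAD 7,844,764.70 ÷ 0.0009565 = KRW 8,201,531,312
KRW 8,201,531,312 × 0.0009898 = SGD 8,117,875.69
Profit = SGD 8,117,875.69 − SGD 7,991,000.00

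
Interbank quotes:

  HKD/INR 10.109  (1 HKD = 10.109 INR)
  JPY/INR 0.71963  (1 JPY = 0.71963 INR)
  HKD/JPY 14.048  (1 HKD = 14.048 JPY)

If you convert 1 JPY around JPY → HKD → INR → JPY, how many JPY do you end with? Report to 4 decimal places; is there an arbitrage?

1.0000 (no arbitrage)

Around JPY → HKD → INR → JPY: 1 ÷ 14.048 × 10.109 ÷ 0.71963 = 0.999964
Product ≈ 1 (deviation 0.004%, within rounding noise).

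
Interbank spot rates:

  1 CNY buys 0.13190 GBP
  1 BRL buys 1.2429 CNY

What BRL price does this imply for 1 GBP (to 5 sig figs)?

GBP/BRL = 6.0998

1 GBP ÷ 0.13190 = 7.5815 CNY
7.5815 CNY ÷ 1.2429 = 6.09985 BRL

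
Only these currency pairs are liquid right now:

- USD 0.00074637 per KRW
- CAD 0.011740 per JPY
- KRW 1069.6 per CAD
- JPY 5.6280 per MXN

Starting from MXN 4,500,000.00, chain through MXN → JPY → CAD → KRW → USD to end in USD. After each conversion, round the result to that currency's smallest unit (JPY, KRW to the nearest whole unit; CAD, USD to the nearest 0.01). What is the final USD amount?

MXN 4,500,000.00 × 5.6280 = JPY 25,326,000
JPY 25,326,000 × 0.011740 = CAD 297,327.24
CAD 297,327.24 × 1069.6 = KRW 318,021,216
KRW 318,021,216 × 0.00074637 = USD 237,361.49

USD 237,361.49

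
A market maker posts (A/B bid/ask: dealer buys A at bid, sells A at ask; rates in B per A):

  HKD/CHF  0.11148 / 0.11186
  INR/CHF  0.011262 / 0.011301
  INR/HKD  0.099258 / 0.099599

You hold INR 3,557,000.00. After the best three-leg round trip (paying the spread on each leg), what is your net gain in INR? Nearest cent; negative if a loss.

Net profit: INR 38,585.29

Best loop INR → CHF → HKD → INR:
INR 3,557,000.00 × 0.011262 (sell INR at bid) = CHF 40,058.93
CHF 40,058.93 ÷ 0.11186 (buy HKD at ask) = HKD 358,116.70
HKD 358,116.70 ÷ 0.099599 (buy INR at ask) = INR 3,595,585.29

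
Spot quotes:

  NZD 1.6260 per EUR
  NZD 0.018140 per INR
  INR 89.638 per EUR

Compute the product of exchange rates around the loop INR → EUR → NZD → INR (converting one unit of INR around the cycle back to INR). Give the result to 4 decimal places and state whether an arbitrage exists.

Around INR → EUR → NZD → INR: 1 ÷ 89.638 × 1.6260 ÷ 0.018140 = 0.999980
Product ≈ 1 (deviation 0.002%, within rounding noise).

1.0000 (no arbitrage)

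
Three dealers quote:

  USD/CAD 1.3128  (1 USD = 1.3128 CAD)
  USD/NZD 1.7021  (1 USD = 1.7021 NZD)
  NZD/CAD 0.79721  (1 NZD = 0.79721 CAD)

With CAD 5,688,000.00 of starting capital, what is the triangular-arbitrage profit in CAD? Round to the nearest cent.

Profitable loop is CAD → USD → NZD → CAD:
CAD 5,688,000.00 ÷ 1.3128 = USD 4,332,723.95
USD 4,332,723.95 × 1.7021 = NZD 7,374,729.43
NZD 7,374,729.43 × 0.79721 = CAD 5,879,208.05
Profit = CAD 5,879,208.05 − CAD 5,688,000.00

Profit: CAD 191,208.05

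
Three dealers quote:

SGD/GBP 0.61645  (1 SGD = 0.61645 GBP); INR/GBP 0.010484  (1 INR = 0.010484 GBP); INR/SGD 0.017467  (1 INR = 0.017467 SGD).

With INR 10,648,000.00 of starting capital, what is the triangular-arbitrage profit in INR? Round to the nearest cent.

Profitable loop is INR → SGD → GBP → INR:
INR 10,648,000.00 × 0.017467 = SGD 185,988.62
SGD 185,988.62 × 0.61645 = GBP 114,652.68
GBP 114,652.68 ÷ 0.010484 = INR 10,935,967.41
Profit = INR 10,935,967.41 − INR 10,648,000.00

Profit: INR 287,967.41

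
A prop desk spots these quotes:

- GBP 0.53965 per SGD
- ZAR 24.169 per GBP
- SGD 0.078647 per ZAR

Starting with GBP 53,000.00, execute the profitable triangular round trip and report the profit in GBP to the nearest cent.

Profitable loop is GBP → ZAR → SGD → GBP:
GBP 53,000.00 × 24.169 = ZAR 1,280,957.00
ZAR 1,280,957.00 × 0.078647 = SGD 100,743.43
SGD 100,743.43 × 0.53965 = GBP 54,366.19
Profit = GBP 54,366.19 − GBP 53,000.00

Profit: GBP 1,366.19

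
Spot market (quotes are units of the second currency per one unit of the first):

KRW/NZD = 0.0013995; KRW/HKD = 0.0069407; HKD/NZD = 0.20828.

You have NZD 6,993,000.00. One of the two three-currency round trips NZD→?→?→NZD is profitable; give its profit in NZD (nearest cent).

Profit: NZD 230,396.72

Profitable loop is NZD → KRW → HKD → NZD:
NZD 6,993,000.00 ÷ 0.0013995 = KRW 4,996,784,566
KRW 4,996,784,566 × 0.0069407 = HKD 34,681,182.64
HKD 34,681,182.64 × 0.20828 = NZD 7,223,396.72
Profit = NZD 7,223,396.72 − NZD 6,993,000.00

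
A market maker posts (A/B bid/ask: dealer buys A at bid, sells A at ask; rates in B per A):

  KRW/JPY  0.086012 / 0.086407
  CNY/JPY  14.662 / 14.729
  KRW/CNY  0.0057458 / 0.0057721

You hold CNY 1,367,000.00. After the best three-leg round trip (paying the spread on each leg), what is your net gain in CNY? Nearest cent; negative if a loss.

Net profit: CNY 15,994.50

Best loop CNY → KRW → JPY → CNY:
CNY 1,367,000.00 ÷ 0.0057721 (buy KRW at ask) = KRW 236,828,884
KRW 236,828,884 × 0.086012 (sell KRW at bid) = JPY 20,370,126
JPY 20,370,126 ÷ 14.729 (buy CNY at ask) = CNY 1,382,994.50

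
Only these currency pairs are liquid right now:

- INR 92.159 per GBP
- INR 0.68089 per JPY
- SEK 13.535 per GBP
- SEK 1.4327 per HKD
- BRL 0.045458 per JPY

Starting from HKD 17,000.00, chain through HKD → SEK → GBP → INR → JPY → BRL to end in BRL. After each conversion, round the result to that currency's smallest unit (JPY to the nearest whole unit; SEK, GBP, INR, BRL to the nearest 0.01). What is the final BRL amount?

HKD 17,000.00 × 1.4327 = SEK 24,355.90
SEK 24,355.90 ÷ 13.535 = GBP 1,799.48
GBP 1,799.48 × 92.159 = INR 165,838.28
INR 165,838.28 ÷ 0.68089 = JPY 243,561
JPY 243,561 × 0.045458 = BRL 11,071.80

BRL 11,071.80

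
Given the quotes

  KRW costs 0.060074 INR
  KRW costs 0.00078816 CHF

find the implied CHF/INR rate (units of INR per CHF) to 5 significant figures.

1 CHF ÷ 0.00078816 = 1268.78 KRW
1268.78 KRW × 0.060074 = 76.2206 INR

CHF/INR = 76.221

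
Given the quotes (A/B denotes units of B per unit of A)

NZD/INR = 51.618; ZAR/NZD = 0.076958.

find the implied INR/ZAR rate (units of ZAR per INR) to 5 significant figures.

INR/ZAR = 0.25174

1 INR ÷ 51.618 = 0.0193731 NZD
0.0193731 NZD ÷ 0.076958 = 0.251736 ZAR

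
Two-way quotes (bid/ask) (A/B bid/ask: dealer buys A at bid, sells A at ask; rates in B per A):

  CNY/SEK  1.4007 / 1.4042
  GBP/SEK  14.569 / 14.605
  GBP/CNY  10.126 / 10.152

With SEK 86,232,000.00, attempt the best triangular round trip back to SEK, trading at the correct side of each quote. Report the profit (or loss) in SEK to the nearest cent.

Best loop SEK → CNY → GBP → SEK:
SEK 86,232,000.00 ÷ 1.4042 (buy CNY at ask) = CNY 61,410,055.55
CNY 61,410,055.55 ÷ 10.152 (buy GBP at ask) = GBP 6,049,059.85
GBP 6,049,059.85 × 14.569 (sell GBP at bid) = SEK 88,128,752.88

Net profit: SEK 1,896,752.88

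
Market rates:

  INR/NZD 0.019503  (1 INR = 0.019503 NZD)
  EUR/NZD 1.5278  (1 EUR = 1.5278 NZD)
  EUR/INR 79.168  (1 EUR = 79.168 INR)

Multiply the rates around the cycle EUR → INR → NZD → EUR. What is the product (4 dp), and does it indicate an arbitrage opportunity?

1.0106 (arbitrage exists)

Around EUR → INR → NZD → EUR: 1 × 79.168 × 0.019503 ÷ 1.5278 = 1.010612
Product > 1; profitable direction is EUR → INR → NZD → EUR.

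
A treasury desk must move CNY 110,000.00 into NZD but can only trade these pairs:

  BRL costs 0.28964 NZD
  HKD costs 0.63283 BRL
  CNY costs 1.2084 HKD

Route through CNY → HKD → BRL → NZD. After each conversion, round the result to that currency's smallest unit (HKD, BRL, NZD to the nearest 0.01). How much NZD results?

NZD 24,364.02

CNY 110,000.00 × 1.2084 = HKD 132,924.00
HKD 132,924.00 × 0.63283 = BRL 84,118.29
BRL 84,118.29 × 0.28964 = NZD 24,364.02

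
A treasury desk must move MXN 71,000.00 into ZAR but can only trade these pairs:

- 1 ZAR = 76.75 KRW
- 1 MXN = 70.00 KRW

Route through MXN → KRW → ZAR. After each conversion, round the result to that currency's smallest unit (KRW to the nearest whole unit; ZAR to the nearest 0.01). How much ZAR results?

MXN 71,000.00 × 70.00 = KRW 4,970,000
KRW 4,970,000 ÷ 76.75 = ZAR 64,755.70

ZAR 64,755.70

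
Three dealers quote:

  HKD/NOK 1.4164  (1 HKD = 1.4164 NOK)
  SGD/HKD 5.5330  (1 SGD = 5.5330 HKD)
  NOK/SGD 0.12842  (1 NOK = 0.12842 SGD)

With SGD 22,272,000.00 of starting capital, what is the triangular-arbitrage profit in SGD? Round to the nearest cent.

Profit: SGD 142,985.99

Profitable loop is SGD → HKD → NOK → SGD:
SGD 22,272,000.00 × 5.5330 = HKD 123,230,976.00
HKD 123,230,976.00 × 1.4164 = NOK 174,544,354.41
NOK 174,544,354.41 × 0.12842 = SGD 22,414,985.99
Profit = SGD 22,414,985.99 − SGD 22,272,000.00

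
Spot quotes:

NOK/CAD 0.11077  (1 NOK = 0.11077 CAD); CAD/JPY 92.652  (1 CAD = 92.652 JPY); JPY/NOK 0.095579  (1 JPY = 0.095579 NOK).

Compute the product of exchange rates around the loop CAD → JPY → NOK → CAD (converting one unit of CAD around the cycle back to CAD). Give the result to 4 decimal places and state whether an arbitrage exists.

0.9809 (arbitrage exists)

Around CAD → JPY → NOK → CAD: 1 × 92.652 × 0.095579 × 0.11077 = 0.980933
Product < 1; profitable direction is CAD → NOK → JPY → CAD.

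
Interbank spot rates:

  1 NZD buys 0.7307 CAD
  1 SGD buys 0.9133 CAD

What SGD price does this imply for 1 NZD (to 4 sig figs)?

1 NZD × 0.7307 = 0.7307 CAD
0.7307 CAD ÷ 0.9133 = 0.800066 SGD

NZD/SGD = 0.8001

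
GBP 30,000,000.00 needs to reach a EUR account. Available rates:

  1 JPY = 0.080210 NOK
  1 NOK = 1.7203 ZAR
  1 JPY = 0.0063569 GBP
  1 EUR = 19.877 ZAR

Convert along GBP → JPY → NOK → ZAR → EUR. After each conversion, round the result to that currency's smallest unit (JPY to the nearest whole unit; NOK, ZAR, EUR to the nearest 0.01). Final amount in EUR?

EUR 32,761,044.76

GBP 30,000,000.00 ÷ 0.0063569 = JPY 4,719,281,411
JPY 4,719,281,411 × 0.080210 = NOK 378,533,561.98
NOK 378,533,561.98 × 1.7203 = ZAR 651,191,286.67
ZAR 651,191,286.67 ÷ 19.877 = EUR 32,761,044.76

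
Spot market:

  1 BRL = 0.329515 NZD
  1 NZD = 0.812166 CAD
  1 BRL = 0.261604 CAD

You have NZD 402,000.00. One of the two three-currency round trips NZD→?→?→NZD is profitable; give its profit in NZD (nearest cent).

Profitable loop is NZD → CAD → BRL → NZD:
NZD 402,000.00 × 0.812166 = CAD 326,490.73
CAD 326,490.73 ÷ 0.261604 = BRL 1,248,034.17
BRL 1,248,034.17 × 0.329515 = NZD 411,245.98
Profit = NZD 411,245.98 − NZD 402,000.00

Profit: NZD 9,245.98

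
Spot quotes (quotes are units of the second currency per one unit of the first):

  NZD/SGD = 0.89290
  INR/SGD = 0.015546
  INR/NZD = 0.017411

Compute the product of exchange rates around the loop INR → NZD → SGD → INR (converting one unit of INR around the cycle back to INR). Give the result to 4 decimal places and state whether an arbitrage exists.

Around INR → NZD → SGD → INR: 1 × 0.017411 × 0.89290 ÷ 0.015546 = 1.000018
Product ≈ 1 (deviation 0.002%, within rounding noise).

1.0000 (no arbitrage)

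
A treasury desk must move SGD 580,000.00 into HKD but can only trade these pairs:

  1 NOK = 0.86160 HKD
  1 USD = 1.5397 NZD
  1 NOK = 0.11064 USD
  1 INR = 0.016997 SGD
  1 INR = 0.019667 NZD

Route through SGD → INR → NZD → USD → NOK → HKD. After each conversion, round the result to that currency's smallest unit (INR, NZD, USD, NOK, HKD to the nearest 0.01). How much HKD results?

HKD 3,394,308.01

SGD 580,000.00 ÷ 0.016997 = INR 34,123,668.88
INR 34,123,668.88 × 0.019667 = NZD 671,110.20
NZD 671,110.20 ÷ 1.5397 = USD 435,870.75
USD 435,870.75 ÷ 0.11064 = NOK 3,939,540.40
NOK 3,939,540.40 × 0.86160 = HKD 3,394,308.01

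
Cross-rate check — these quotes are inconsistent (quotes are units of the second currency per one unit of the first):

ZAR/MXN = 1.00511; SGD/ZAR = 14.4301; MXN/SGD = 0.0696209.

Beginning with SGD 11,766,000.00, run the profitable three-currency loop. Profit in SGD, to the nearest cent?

Profit: SGD 114,956.67

Profitable loop is SGD → ZAR → MXN → SGD:
SGD 11,766,000.00 × 14.4301 = ZAR 169,784,556.60
ZAR 169,784,556.60 × 1.00511 = MXN 170,652,155.68
MXN 170,652,155.68 × 0.0696209 = SGD 11,880,956.67
Profit = SGD 11,880,956.67 − SGD 11,766,000.00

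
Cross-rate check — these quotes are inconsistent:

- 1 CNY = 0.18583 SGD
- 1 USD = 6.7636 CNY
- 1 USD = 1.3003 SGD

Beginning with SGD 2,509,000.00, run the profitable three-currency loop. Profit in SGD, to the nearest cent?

Profit: SGD 86,676.00

Profitable loop is SGD → CNY → USD → SGD:
SGD 2,509,000.00 ÷ 0.18583 = CNY 13,501,587.47
CNY 13,501,587.47 ÷ 6.7636 = USD 1,996,213.18
USD 1,996,213.18 × 1.3003 = SGD 2,595,676.00
Profit = SGD 2,595,676.00 − SGD 2,509,000.00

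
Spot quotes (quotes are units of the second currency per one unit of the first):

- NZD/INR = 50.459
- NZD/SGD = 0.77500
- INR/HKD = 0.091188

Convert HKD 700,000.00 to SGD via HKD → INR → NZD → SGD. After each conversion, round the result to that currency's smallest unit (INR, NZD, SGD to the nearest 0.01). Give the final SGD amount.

SGD 117,902.61

HKD 700,000.00 ÷ 0.091188 = INR 7,676,448.66
INR 7,676,448.66 ÷ 50.459 = NZD 152,132.40
NZD 152,132.40 × 0.77500 = SGD 117,902.61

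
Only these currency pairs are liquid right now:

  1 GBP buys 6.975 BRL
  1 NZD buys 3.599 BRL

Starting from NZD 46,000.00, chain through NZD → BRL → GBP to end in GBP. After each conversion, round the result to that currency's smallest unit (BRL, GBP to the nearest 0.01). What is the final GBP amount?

NZD 46,000.00 × 3.599 = BRL 165,554.00
BRL 165,554.00 ÷ 6.975 = GBP 23,735.34

GBP 23,735.34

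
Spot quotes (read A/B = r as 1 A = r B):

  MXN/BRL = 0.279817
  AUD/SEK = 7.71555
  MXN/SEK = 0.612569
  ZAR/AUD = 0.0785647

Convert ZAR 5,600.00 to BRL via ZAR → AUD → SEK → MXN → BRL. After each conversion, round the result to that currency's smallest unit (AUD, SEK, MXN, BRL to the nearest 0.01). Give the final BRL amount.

ZAR 5,600.00 × 0.0785647 = AUD 439.96
AUD 439.96 × 7.71555 = SEK 3,394.53
SEK 3,394.53 ÷ 0.612569 = MXN 5,541.47
MXN 5,541.47 × 0.279817 = BRL 1,550.60

BRL 1,550.60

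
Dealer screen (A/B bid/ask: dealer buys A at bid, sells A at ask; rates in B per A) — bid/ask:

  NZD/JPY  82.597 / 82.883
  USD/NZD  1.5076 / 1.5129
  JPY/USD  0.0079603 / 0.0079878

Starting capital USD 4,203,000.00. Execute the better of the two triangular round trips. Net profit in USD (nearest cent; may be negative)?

Net result: USD -6,796.69 (no profitable arbitrage after spreads)

Best loop USD → JPY → NZD → USD:
USD 4,203,000.00 ÷ 0.0079878 (buy JPY at ask) = JPY 526,177,421
JPY 526,177,421 ÷ 82.883 (buy NZD at ask) = NZD 6,348,435.99
NZD 6,348,435.99 ÷ 1.5129 (buy USD at ask) = USD 4,196,203.31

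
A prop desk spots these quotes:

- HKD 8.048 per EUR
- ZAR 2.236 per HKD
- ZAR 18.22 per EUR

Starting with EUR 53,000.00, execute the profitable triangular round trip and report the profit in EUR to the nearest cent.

Profitable loop is EUR → ZAR → HKD → EUR:
EUR 53,000.00 × 18.22 = ZAR 965,660.00
ZAR 965,660.00 ÷ 2.236 = HKD 431,869.41
HKD 431,869.41 ÷ 8.048 = EUR 53,661.71
Profit = EUR 53,661.71 − EUR 53,000.00

Profit: EUR 661.71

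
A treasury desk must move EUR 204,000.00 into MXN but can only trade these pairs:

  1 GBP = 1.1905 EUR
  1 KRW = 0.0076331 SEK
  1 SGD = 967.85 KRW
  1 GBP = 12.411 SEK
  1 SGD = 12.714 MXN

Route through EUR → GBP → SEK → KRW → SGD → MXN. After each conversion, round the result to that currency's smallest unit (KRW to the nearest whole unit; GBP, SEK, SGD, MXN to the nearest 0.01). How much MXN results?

EUR 204,000.00 ÷ 1.1905 = GBP 171,356.57
GBP 171,356.57 × 12.411 = SEK 2,126,706.39
SEK 2,126,706.39 ÷ 0.0076331 = KRW 278,616,341
KRW 278,616,341 ÷ 967.85 = SGD 287,871.41
SGD 287,871.41 × 12.714 = MXN 3,659,997.11

MXN 3,659,997.11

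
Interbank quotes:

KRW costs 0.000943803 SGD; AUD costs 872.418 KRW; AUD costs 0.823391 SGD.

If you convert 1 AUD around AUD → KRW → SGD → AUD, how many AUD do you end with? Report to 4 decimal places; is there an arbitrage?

1.0000 (no arbitrage)

Around AUD → KRW → SGD → AUD: 1 × 872.418 × 0.000943803 ÷ 0.823391 = 1.000000
Product ≈ 1 (deviation 0.000%, within rounding noise).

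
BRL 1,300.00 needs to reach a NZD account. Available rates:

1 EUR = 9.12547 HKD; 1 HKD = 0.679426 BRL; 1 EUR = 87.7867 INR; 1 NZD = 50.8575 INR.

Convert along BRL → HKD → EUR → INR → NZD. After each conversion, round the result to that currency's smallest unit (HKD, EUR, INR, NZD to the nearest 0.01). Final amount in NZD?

NZD 361.92

BRL 1,300.00 ÷ 0.679426 = HKD 1,913.38
HKD 1,913.38 ÷ 9.12547 = EUR 209.67
EUR 209.67 × 87.7867 = INR 18,406.24
INR 18,406.24 ÷ 50.8575 = NZD 361.92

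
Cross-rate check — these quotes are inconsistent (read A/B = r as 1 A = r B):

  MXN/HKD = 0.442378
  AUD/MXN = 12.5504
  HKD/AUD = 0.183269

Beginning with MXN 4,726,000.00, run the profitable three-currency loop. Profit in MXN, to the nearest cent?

Profit: MXN 82,767.90

Profitable loop is MXN → HKD → AUD → MXN:
MXN 4,726,000.00 × 0.442378 = HKD 2,090,678.43
HKD 2,090,678.43 × 0.183269 = AUD 383,156.54
AUD 383,156.54 × 12.5504 = MXN 4,808,767.90
Profit = MXN 4,808,767.90 − MXN 4,726,000.00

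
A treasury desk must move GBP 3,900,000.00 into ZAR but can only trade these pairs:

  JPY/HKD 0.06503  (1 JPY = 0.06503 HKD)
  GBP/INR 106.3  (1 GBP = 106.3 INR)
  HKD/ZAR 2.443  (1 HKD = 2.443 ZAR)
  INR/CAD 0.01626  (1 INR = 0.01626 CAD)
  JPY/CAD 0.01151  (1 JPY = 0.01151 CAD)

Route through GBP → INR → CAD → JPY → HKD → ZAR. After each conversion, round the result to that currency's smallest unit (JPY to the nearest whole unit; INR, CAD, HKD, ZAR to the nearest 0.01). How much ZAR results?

GBP 3,900,000.00 × 106.3 = INR 414,570,000.00
INR 414,570,000.00 × 0.01626 = CAD 6,740,908.20
CAD 6,740,908.20 ÷ 0.01151 = JPY 585,656,664
JPY 585,656,664 × 0.06503 = HKD 38,085,252.86
HKD 38,085,252.86 × 2.443 = ZAR 93,042,272.74

ZAR 93,042,272.74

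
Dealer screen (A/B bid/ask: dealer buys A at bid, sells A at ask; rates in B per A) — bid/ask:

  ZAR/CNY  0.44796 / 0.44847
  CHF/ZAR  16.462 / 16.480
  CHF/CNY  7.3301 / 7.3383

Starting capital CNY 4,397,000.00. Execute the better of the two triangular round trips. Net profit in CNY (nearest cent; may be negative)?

Best loop CNY → CHF → ZAR → CNY:
CNY 4,397,000.00 ÷ 7.3383 (buy CHF at ask) = CHF 599,185.10
CHF 599,185.10 × 16.462 (sell CHF at bid) = ZAR 9,863,785.07
ZAR 9,863,785.07 × 0.44796 (sell ZAR at bid) = CNY 4,418,581.16

Net profit: CNY 21,581.16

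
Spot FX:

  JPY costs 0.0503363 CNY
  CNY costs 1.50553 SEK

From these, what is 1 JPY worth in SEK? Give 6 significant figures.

1 JPY × 0.0503363 = 0.0503363 CNY
0.0503363 CNY × 1.50553 = 0.0757828 SEK

JPY/SEK = 0.0757828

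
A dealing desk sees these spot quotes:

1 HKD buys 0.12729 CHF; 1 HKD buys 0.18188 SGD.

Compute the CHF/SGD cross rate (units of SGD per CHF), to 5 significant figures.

1 CHF ÷ 0.12729 = 7.85608 HKD
7.85608 HKD × 0.18188 = 1.42886 SGD

CHF/SGD = 1.4289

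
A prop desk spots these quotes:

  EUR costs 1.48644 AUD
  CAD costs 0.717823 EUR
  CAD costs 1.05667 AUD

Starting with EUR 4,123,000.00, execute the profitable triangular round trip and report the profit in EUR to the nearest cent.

Profitable loop is EUR → AUD → CAD → EUR:
EUR 4,123,000.00 × 1.48644 = AUD 6,128,592.12
AUD 6,128,592.12 ÷ 1.05667 = CAD 5,799,911.15
CAD 5,799,911.15 × 0.717823 = EUR 4,163,309.62
Profit = EUR 4,163,309.62 − EUR 4,123,000.00

Profit: EUR 40,309.62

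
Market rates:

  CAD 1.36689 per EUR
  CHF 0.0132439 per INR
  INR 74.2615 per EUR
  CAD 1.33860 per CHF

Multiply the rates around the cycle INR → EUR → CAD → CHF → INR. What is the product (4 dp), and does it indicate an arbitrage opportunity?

1.0383 (arbitrage exists)

Around INR → EUR → CAD → CHF → INR: 1 ÷ 74.2615 × 1.36689 ÷ 1.33860 ÷ 0.0132439 = 1.038253
Product > 1; profitable direction is INR → EUR → CAD → CHF → INR.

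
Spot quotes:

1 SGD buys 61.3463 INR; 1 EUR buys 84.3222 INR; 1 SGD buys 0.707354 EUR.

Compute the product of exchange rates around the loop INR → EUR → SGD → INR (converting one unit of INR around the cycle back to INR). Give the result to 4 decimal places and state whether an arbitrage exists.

Around INR → EUR → SGD → INR: 1 ÷ 84.3222 ÷ 0.707354 × 61.3463 = 1.028513
Product > 1; profitable direction is INR → EUR → SGD → INR.

1.0285 (arbitrage exists)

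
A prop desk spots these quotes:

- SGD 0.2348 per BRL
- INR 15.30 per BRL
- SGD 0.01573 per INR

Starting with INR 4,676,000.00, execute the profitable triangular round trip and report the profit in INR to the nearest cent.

Profit: INR 116,880.09

Profitable loop is INR → SGD → BRL → INR:
INR 4,676,000.00 × 0.01573 = SGD 73,553.48
SGD 73,553.48 ÷ 0.2348 = BRL 313,260.14
BRL 313,260.14 × 15.30 = INR 4,792,880.09
Profit = INR 4,792,880.09 − INR 4,676,000.00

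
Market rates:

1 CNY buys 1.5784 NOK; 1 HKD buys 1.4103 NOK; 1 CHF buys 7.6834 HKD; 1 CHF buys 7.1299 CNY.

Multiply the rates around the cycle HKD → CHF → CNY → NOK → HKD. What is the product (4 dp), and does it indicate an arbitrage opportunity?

1.0386 (arbitrage exists)

Around HKD → CHF → CNY → NOK → HKD: 1 ÷ 7.6834 × 7.1299 × 1.5784 ÷ 1.4103 = 1.038569
Product > 1; profitable direction is HKD → CHF → CNY → NOK → HKD.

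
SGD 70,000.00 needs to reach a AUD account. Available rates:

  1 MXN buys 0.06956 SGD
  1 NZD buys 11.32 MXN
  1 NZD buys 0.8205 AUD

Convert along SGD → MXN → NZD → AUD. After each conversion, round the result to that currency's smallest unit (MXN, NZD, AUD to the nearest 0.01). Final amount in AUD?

AUD 72,940.82

SGD 70,000.00 ÷ 0.06956 = MXN 1,006,325.47
MXN 1,006,325.47 ÷ 11.32 = NZD 88,898.01
NZD 88,898.01 × 0.8205 = AUD 72,940.82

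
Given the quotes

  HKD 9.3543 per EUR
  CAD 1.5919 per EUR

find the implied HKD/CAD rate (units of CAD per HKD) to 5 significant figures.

1 HKD ÷ 9.3543 = 0.106903 EUR
0.106903 EUR × 1.5919 = 0.170178 CAD

HKD/CAD = 0.17018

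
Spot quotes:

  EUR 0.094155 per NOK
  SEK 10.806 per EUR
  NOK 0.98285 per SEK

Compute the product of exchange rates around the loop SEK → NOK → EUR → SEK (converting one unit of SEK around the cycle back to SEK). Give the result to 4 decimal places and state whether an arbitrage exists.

Around SEK → NOK → EUR → SEK: 1 × 0.98285 × 0.094155 × 10.806 = 0.999990
Product ≈ 1 (deviation 0.001%, within rounding noise).

1.0000 (no arbitrage)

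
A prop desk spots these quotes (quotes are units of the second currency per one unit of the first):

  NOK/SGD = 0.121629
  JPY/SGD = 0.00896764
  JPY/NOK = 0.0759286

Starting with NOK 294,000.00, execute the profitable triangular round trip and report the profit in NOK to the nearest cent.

Profitable loop is NOK → SGD → JPY → NOK:
NOK 294,000.00 × 0.121629 = SGD 35,758.93
SGD 35,758.93 ÷ 0.00896764 = JPY 3,987,551
JPY 3,987,551 × 0.0759286 = NOK 302,769.20
Profit = NOK 302,769.20 − NOK 294,000.00

Profit: NOK 8,769.20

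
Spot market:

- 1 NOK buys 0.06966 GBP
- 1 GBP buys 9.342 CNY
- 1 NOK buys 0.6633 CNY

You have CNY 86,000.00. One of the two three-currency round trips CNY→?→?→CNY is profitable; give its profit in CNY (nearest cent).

Profitable loop is CNY → GBP → NOK → CNY:
CNY 86,000.00 ÷ 9.342 = GBP 9,205.74
GBP 9,205.74 ÷ 0.06966 = NOK 132,152.42
NOK 132,152.42 × 0.6633 = CNY 87,656.70
Profit = CNY 87,656.70 − CNY 86,000.00

Profit: CNY 1,656.70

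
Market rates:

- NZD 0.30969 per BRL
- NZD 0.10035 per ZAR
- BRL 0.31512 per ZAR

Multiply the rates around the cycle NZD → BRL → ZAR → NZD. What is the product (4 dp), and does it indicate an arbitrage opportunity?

Around NZD → BRL → ZAR → NZD: 1 ÷ 0.30969 ÷ 0.31512 × 0.10035 = 1.028287
Product > 1; profitable direction is NZD → BRL → ZAR → NZD.

1.0283 (arbitrage exists)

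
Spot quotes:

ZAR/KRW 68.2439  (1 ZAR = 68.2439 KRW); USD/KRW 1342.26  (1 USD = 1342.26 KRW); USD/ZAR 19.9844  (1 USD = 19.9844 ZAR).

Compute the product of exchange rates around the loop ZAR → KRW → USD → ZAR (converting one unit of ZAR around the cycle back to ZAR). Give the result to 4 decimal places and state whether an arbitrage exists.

1.0161 (arbitrage exists)

Around ZAR → KRW → USD → ZAR: 1 × 68.2439 ÷ 1342.26 × 19.9844 = 1.016058
Product > 1; profitable direction is ZAR → KRW → USD → ZAR.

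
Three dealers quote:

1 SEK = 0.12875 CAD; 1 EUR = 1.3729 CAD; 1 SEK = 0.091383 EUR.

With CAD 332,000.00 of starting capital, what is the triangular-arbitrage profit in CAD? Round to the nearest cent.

Profit: CAD 8,706.96

Profitable loop is CAD → EUR → SEK → CAD:
CAD 332,000.00 ÷ 1.3729 = EUR 241,823.88
EUR 241,823.88 ÷ 0.091383 = SEK 2,646,267.65
SEK 2,646,267.65 × 0.12875 = CAD 340,706.96
Profit = CAD 340,706.96 − CAD 332,000.00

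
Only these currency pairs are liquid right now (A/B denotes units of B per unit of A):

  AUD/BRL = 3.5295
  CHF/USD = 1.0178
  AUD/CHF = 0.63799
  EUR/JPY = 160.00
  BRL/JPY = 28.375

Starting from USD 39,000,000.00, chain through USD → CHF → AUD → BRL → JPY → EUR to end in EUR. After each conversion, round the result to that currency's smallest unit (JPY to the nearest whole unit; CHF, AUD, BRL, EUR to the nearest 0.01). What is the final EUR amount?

USD 39,000,000.00 ÷ 1.0178 = CHF 38,317,940.66
CHF 38,317,940.66 ÷ 0.63799 = AUD 60,060,409.50
AUD 60,060,409.50 × 3.5295 = BRL 211,983,215.33
BRL 211,983,215.33 × 28.375 = JPY 6,015,023,735
JPY 6,015,023,735 ÷ 160.00 = EUR 37,593,898.34

EUR 37,593,898.34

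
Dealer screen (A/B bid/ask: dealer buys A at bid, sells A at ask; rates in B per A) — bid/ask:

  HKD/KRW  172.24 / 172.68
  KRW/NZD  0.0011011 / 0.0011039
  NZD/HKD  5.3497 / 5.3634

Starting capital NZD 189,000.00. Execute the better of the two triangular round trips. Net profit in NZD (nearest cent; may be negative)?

Net profit: NZD 2,757.35

Best loop NZD → HKD → KRW → NZD:
NZD 189,000.00 × 5.3497 (sell NZD at bid) = HKD 1,011,093.30
HKD 1,011,093.30 × 172.24 (sell HKD at bid) = KRW 174,150,710
KRW 174,150,710 × 0.0011011 (sell KRW at bid) = NZD 191,757.35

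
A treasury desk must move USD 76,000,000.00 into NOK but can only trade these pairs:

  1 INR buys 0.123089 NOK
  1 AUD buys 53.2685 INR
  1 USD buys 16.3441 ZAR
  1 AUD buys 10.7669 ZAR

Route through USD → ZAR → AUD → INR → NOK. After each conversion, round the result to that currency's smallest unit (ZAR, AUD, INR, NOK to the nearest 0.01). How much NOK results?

NOK 756,438,517.14

USD 76,000,000.00 × 16.3441 = ZAR 1,242,151,600.00
ZAR 1,242,151,600.00 ÷ 10.7669 = AUD 115,367,617.42
AUD 115,367,617.42 × 53.2685 = INR 6,145,459,928.54
INR 6,145,459,928.54 × 0.123089 = NOK 756,438,517.14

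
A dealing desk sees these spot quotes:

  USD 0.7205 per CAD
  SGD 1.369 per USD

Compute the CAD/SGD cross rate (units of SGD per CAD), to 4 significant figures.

CAD/SGD = 0.9864

1 CAD × 0.7205 = 0.7205 USD
0.7205 USD × 1.369 = 0.986365 SGD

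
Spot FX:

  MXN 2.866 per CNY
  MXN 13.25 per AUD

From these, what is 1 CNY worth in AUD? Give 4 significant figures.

1 CNY × 2.866 = 2.866 MXN
2.866 MXN ÷ 13.25 = 0.216302 AUD

CNY/AUD = 0.2163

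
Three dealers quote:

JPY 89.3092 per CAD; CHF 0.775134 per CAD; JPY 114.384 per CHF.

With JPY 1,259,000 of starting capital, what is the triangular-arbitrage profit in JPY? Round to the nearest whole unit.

Profitable loop is JPY → CHF → CAD → JPY:
JPY 1,259,000 ÷ 114.384 = CHF 11,006.78
CHF 11,006.78 ÷ 0.775134 = CAD 14,199.85
CAD 14,199.85 × 89.3092 = JPY 1,268,177
Profit = JPY 1,268,177 − JPY 1,259,000

Profit: JPY 9,177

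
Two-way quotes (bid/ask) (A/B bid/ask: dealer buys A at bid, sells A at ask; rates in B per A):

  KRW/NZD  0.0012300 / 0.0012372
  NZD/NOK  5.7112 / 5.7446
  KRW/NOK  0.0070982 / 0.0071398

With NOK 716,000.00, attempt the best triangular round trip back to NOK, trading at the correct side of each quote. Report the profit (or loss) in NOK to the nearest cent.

Net result: NOK -908.61 (no profitable arbitrage after spreads)

Best loop NOK → NZD → KRW → NOK:
NOK 716,000.00 ÷ 5.7446 (buy NZD at ask) = NZD 124,638.79
NZD 124,638.79 ÷ 0.0012372 (buy KRW at ask) = KRW 100,742,638
KRW 100,742,638 × 0.0070982 (sell KRW at bid) = NOK 715,091.39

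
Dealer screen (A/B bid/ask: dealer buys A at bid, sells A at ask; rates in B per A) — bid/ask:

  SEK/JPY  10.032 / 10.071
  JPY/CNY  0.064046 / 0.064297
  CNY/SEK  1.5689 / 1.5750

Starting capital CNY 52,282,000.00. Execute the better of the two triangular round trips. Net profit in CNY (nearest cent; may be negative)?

Net profit: CNY 419,987.09

Best loop CNY → SEK → JPY → CNY:
CNY 52,282,000.00 × 1.5689 (sell CNY at bid) = SEK 82,025,229.80
SEK 82,025,229.80 × 10.032 (sell SEK at bid) = JPY 822,877,105
JPY 822,877,105 × 0.064046 (sell JPY at bid) = CNY 52,701,987.09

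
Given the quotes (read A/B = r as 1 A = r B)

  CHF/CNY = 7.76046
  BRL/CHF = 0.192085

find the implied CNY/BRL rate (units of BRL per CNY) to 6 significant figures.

1 CNY ÷ 7.76046 = 0.128858 CHF
0.128858 CHF ÷ 0.192085 = 0.67084 BRL

CNY/BRL = 0.670840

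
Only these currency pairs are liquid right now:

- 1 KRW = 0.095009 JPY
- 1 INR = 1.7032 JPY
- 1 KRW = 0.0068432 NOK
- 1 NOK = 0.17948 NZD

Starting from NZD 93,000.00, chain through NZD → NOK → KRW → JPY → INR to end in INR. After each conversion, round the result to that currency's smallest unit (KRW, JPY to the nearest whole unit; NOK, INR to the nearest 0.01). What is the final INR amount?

INR 4,223,833.37

NZD 93,000.00 ÷ 0.17948 = NOK 518,163.58
NOK 518,163.58 ÷ 0.0068432 = KRW 75,719,485
KRW 75,719,485 × 0.095009 = JPY 7,194,033
JPY 7,194,033 ÷ 1.7032 = INR 4,223,833.37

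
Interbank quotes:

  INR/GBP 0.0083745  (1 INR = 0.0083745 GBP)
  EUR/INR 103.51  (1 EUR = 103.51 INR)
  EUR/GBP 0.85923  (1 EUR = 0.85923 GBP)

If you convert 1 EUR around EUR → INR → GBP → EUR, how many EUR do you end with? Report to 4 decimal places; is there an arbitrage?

Around EUR → INR → GBP → EUR: 1 × 103.51 × 0.0083745 ÷ 0.85923 = 1.008862
Product > 1; profitable direction is EUR → INR → GBP → EUR.

1.0089 (arbitrage exists)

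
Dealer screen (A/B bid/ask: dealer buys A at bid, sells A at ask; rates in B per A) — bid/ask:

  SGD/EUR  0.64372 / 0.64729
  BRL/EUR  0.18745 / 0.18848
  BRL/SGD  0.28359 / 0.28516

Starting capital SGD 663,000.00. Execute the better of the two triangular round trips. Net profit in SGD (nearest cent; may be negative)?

Net profit: SGD 10,304.43

Best loop SGD → BRL → EUR → SGD:
SGD 663,000.00 ÷ 0.28516 (buy BRL at ask) = BRL 2,325,010.52
BRL 2,325,010.52 × 0.18745 (sell BRL at bid) = EUR 435,823.22
EUR 435,823.22 ÷ 0.64729 (buy SGD at ask) = SGD 673,304.43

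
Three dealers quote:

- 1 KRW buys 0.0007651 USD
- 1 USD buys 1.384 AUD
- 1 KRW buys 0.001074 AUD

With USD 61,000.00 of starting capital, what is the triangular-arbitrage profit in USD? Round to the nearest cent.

Profit: USD 869.96

Profitable loop is USD → KRW → AUD → USD:
USD 61,000.00 ÷ 0.0007651 = KRW 79,728,140
KRW 79,728,140 × 0.001074 = AUD 85,628.02
AUD 85,628.02 ÷ 1.384 = USD 61,869.96
Profit = USD 61,869.96 − USD 61,000.00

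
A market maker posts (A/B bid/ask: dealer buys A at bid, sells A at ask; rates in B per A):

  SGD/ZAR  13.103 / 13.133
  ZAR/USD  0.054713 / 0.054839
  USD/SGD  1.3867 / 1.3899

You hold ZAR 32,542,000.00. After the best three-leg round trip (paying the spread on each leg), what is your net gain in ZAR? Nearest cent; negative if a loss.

Best loop ZAR → SGD → USD → ZAR:
ZAR 32,542,000.00 ÷ 13.133 (buy SGD at ask) = SGD 2,477,880.15
SGD 2,477,880.15 ÷ 1.3899 (buy USD at ask) = USD 1,782,775.85
USD 1,782,775.85 ÷ 0.054839 (buy ZAR at ask) = ZAR 32,509,269.80

Net result: ZAR -32,730.20 (no profitable arbitrage after spreads)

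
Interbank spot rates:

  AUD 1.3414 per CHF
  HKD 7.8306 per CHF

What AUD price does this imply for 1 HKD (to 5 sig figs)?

1 HKD ÷ 7.8306 = 0.127704 CHF
0.127704 CHF × 1.3414 = 0.171302 AUD

HKD/AUD = 0.17130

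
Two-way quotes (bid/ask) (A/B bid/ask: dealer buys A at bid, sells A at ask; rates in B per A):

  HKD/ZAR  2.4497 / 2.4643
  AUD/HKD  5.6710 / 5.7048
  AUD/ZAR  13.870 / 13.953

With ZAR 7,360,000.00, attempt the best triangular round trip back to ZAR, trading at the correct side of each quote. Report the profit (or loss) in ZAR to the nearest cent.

Net result: ZAR -32,045.41 (no profitable arbitrage after spreads)

Best loop ZAR → AUD → HKD → ZAR:
ZAR 7,360,000.00 ÷ 13.953 (buy AUD at ask) = AUD 527,485.13
AUD 527,485.13 × 5.6710 (sell AUD at bid) = HKD 2,991,368.16
HKD 2,991,368.16 × 2.4497 (sell HKD at bid) = ZAR 7,327,954.59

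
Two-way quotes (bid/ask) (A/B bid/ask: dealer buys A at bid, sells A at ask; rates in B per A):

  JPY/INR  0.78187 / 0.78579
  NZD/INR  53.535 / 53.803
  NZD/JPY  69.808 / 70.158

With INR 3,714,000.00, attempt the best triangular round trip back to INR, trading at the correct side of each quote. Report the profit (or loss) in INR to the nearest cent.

Best loop INR → NZD → JPY → INR:
INR 3,714,000.00 ÷ 53.803 (buy NZD at ask) = NZD 69,029.61
NZD 69,029.61 × 69.808 (sell NZD at bid) = JPY 4,818,819
JPY 4,818,819 × 0.78187 (sell JPY at bid) = INR 3,767,689.91

Net profit: INR 53,689.91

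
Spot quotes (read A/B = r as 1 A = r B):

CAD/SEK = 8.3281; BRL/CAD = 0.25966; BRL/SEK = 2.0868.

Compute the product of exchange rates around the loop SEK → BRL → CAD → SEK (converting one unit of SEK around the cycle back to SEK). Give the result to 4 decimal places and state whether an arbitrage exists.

Around SEK → BRL → CAD → SEK: 1 ÷ 2.0868 × 0.25966 × 8.3281 = 1.036263
Product > 1; profitable direction is SEK → BRL → CAD → SEK.

1.0363 (arbitrage exists)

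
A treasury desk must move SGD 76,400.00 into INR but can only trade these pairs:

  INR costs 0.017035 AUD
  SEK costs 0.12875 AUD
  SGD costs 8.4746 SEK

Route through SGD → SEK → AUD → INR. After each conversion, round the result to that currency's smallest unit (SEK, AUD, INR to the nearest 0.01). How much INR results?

SGD 76,400.00 × 8.4746 = SEK 647,459.44
SEK 647,459.44 × 0.12875 = AUD 83,360.40
AUD 83,360.40 ÷ 0.017035 = INR 4,893,478.13

INR 4,893,478.13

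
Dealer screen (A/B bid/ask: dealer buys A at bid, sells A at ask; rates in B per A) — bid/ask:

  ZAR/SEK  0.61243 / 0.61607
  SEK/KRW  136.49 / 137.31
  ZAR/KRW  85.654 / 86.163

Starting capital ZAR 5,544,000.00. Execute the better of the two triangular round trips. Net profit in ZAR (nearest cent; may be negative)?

Net profit: ZAR 69,563.54

Best loop ZAR → KRW → SEK → ZAR:
ZAR 5,544,000.00 × 85.654 (sell ZAR at bid) = KRW 474,865,776
KRW 474,865,776 ÷ 137.31 (buy SEK at ask) = SEK 3,458,348.09
SEK 3,458,348.09 ÷ 0.61607 (buy ZAR at ask) = ZAR 5,613,563.54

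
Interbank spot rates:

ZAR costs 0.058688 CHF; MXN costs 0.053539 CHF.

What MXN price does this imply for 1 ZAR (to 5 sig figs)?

ZAR/MXN = 1.0962

1 ZAR × 0.058688 = 0.058688 CHF
0.058688 CHF ÷ 0.053539 = 1.09617 MXN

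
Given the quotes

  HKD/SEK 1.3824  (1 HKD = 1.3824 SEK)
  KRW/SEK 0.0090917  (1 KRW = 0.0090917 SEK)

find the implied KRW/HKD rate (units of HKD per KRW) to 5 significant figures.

1 KRW × 0.0090917 = 0.0090917 SEK
0.0090917 SEK ÷ 1.3824 = 0.00657675 HKD

KRW/HKD = 0.0065768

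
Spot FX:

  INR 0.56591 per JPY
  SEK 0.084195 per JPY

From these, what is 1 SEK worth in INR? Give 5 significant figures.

1 SEK ÷ 0.084195 = 11.8772 JPY
11.8772 JPY × 0.56591 = 6.72142 INR

SEK/INR = 6.7214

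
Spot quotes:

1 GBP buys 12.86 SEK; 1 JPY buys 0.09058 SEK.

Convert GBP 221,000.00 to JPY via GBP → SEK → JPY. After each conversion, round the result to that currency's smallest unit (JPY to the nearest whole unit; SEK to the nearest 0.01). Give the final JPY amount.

GBP 221,000.00 × 12.86 = SEK 2,842,060.00
SEK 2,842,060.00 ÷ 0.09058 = JPY 31,376,242

JPY 31,376,242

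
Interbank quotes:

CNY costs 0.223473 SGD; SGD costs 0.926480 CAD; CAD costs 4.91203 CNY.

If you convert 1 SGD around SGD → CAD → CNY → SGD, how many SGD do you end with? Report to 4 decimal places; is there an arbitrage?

Around SGD → CAD → CNY → SGD: 1 × 0.926480 × 4.91203 × 0.223473 = 1.017003
Product > 1; profitable direction is SGD → CAD → CNY → SGD.

1.0170 (arbitrage exists)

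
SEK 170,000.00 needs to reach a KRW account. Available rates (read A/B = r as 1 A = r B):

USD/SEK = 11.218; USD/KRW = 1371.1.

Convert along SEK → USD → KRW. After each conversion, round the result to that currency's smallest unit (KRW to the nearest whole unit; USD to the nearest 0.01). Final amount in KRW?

KRW 20,777,951

SEK 170,000.00 ÷ 11.218 = USD 15,154.22
USD 15,154.22 × 1371.1 = KRW 20,777,951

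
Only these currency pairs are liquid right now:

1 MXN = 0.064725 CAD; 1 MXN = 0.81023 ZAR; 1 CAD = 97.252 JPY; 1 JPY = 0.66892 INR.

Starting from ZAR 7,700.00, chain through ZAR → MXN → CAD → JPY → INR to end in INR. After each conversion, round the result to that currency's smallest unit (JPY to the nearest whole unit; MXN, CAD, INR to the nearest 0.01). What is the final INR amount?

ZAR 7,700.00 ÷ 0.81023 = MXN 9,503.47
MXN 9,503.47 × 0.064725 = CAD 615.11
CAD 615.11 × 97.252 = JPY 59,821
JPY 59,821 × 0.66892 = INR 40,015.46

INR 40,015.46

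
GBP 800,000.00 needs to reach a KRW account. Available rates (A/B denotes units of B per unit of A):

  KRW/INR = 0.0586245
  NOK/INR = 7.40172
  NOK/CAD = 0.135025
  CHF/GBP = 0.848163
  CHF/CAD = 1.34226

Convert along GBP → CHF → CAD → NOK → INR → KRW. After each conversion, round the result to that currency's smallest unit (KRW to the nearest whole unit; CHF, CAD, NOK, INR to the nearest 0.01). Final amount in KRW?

KRW 1,183,822,596

GBP 800,000.00 ÷ 0.848163 = CHF 943,214.92
CHF 943,214.92 × 1.34226 = CAD 1,266,039.66
CAD 1,266,039.66 ÷ 0.135025 = NOK 9,376,335.20
NOK 9,376,335.20 × 7.40172 = INR 69,401,007.78
INR 69,401,007.78 ÷ 0.0586245 = KRW 1,183,822,596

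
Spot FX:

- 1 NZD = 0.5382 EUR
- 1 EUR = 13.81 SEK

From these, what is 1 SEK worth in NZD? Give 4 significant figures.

1 SEK ÷ 13.81 = 0.0724113 EUR
0.0724113 EUR ÷ 0.5382 = 0.134543 NZD

SEK/NZD = 0.1345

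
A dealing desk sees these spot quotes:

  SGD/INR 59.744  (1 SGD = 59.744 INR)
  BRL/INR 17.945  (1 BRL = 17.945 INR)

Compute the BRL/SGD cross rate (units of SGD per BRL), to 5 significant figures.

BRL/SGD = 0.30036

1 BRL × 17.945 = 17.945 INR
17.945 INR ÷ 59.744 = 0.300365 SGD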